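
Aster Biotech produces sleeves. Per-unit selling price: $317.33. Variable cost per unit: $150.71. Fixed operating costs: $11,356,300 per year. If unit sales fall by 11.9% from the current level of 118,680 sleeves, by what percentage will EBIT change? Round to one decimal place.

-28.0%

At 118,680 units, contribution = 118,680 × $166.62 = $19,774,461.60.
Operating income = contribution − fixed costs = $19,774,461.60 − $11,356,300 = $8,418,161.60.
So DOL = total CM / EBIT = $19,774,461.60 / $8,418,161.60 = 2.3490.
Operating income changes by 2.3490 × -11.9% = -28.0%.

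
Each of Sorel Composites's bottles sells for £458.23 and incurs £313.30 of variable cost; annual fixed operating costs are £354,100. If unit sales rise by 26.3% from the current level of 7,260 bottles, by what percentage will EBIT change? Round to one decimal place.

+39.6%

Total contribution margin = 7,260 × £144.93 = £1,052,191.80.
EBIT = £1,052,191.80 − £354,100 = £698,091.80.
DOL = contribution ÷ EBIT = £1,052,191.80 ÷ £698,091.80 = 1.5072.
%ΔEBIT = DOL × %ΔSales = 1.5072 × +26.3% = +39.6%.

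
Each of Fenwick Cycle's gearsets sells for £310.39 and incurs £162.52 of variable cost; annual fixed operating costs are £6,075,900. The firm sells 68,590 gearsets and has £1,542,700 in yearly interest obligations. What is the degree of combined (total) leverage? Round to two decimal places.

4.02

At 68,590 units, contribution = 68,590 × £147.87 = £10,142,403.30.
Operating income = contribution − fixed costs = £10,142,403.30 − £6,075,900 = £4,066,503.30. Interest = £1,542,700.00, so EBIT − I = £2,523,803.30.
Degree of total leverage = total CM / (EBIT − interest) = £10,142,403.30 / £2,523,803.30 = 4.0187.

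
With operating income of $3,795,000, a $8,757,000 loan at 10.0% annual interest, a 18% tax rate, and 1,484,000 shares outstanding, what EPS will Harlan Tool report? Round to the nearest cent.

$1.61

Interest = $875,700.00, so EBT = $3,795,000 − $875,700.00 = $2,919,300.00.
After tax at 18%: net income = $2,919,300.00 × 0.82 = $2,393,826.00.
EPS = $2,393,826.00 ÷ 1,484,000 = $1.61.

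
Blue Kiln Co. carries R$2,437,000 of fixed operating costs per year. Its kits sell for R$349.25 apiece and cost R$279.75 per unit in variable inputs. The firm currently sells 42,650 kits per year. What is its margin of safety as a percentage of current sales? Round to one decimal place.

17.8%

Contribution margin per unit = R$349.25 − R$279.75 = R$69.50. Break-even units = R$2,437,000 ÷ R$69.50 = 35,064.75; break-even revenue = 35,064.75 × R$349.25 = R$12,246,363.31.
Current sales = 42,650 × R$349.25 = R$14,895,512.50.
Margin of safety = (R$14,895,512.50 − R$12,246,363.31) ÷ R$14,895,512.50 = 17.8%.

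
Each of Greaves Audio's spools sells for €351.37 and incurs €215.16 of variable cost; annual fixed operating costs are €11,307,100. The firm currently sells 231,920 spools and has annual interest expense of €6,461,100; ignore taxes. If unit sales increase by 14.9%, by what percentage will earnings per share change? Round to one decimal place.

Contribution at this volume is 231,920 × €136.21 = €31,589,823.20.
Operating income = contribution − fixed costs = €31,589,823.20 − €11,307,100 = €20,282,723.20.
After interest of €6,461,100.00, pre-tax earnings = €13,821,623.20.
Degree of combined leverage = contribution ÷ (EBIT − I) = €31,589,823.20 ÷ €13,821,623.20 = 2.2855.
EPS therefore changes by 2.2855 × (+14.9%) = +34.1%.

+34.1%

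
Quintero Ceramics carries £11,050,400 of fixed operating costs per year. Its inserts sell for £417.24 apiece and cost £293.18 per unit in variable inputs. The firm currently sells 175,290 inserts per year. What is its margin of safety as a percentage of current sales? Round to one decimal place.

Contribution margin per unit = £417.24 − £293.18 = £124.06. Break-even units = £11,050,400 ÷ £124.06 = 89,073.03; break-even revenue = 89,073.03 × £417.24 = £37,164,830.69.
Current sales = 175,290 × £417.24 = £73,137,999.60.
Margin of safety = (£73,137,999.60 − £37,164,830.69) ÷ £73,137,999.60 = 49.2%.

49.2%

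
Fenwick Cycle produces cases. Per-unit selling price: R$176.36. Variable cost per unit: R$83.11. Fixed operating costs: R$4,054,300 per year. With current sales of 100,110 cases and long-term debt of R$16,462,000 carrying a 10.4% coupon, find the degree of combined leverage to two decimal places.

Total contribution margin = 100,110 × R$93.25 = R$9,335,257.50.
Subtracting fixed costs: EBIT = R$9,335,257.50 − R$4,054,300 = R$5,280,957.50. Interest = R$1,712,048.00, so EBIT − I = R$3,568,909.50.
DCL = contribution ÷ (EBIT − I) = R$9,335,257.50 ÷ R$3,568,909.50 = 2.6157.

2.62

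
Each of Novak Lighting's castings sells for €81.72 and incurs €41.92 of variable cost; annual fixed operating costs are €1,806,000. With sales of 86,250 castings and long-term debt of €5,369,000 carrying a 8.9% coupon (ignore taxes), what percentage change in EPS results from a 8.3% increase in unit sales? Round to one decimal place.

+24.8%

At 86,250 units, contribution = 86,250 × €39.80 = €3,432,750.00.
EBIT = €3,432,750.00 − €1,806,000 = €1,626,750.00.
After interest of €477,841.00, pre-tax earnings = €1,148,909.00.
Degree of combined leverage = contribution ÷ (EBIT − I) = €3,432,750.00 ÷ €1,148,909.00 = 2.9878.
EPS therefore changes by 2.9878 × (+8.3%) = +24.8%.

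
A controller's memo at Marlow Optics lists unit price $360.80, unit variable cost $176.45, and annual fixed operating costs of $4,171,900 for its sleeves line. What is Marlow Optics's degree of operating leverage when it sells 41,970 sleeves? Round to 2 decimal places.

2.17

Contribution at this volume is 41,970 × $184.35 = $7,737,169.50.
Operating income = contribution − fixed costs = $7,737,169.50 − $4,171,900 = $3,565,269.50.
So DOL = total CM / EBIT = $7,737,169.50 / $3,565,269.50 = 2.1701.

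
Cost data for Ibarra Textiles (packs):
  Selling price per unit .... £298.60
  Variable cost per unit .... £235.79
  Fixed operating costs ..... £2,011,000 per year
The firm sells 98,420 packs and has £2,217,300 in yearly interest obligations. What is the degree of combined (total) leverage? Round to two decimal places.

3.16

At 98,420 units, contribution = 98,420 × £62.81 = £6,181,760.20.
Operating income = contribution − fixed costs = £6,181,760.20 − £2,011,000 = £4,170,760.20. Interest = £2,217,300.00, so EBIT − I = £1,953,460.20.
Degree of total leverage = total CM / (EBIT − interest) = £6,181,760.20 / £1,953,460.20 = 3.1645.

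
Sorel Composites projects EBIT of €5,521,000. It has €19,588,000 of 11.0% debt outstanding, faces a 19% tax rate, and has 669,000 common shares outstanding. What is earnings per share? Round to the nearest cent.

Pre-tax income = €5,521,000 − €2,154,680.00 = €3,366,320.00.
After tax at 19%: net income = €3,366,320.00 × 0.81 = €2,726,719.20.
EPS = €2,726,719.20 ÷ 669,000 = €4.08.

€4.08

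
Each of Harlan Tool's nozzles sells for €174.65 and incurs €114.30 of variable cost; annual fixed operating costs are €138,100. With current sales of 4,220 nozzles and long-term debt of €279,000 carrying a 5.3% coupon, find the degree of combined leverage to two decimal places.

2.50

Contribution at this volume is 4,220 × €60.35 = €254,677.00.
EBIT = €254,677.00 − €138,100 = €116,577.00. Interest = €14,787.00, so EBIT − I = €101,790.00.
DCL = contribution ÷ (EBIT − I) = €254,677.00 ÷ €101,790.00 = 2.5020.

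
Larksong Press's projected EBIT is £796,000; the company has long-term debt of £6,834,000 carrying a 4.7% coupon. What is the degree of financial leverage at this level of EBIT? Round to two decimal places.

Interest = £321,198.00.
DFL = EBIT ÷ (EBIT − I) = £796,000 ÷ (£796,000 − £321,198.00) = £796,000 ÷ £474,802.00 = 1.6765.

1.68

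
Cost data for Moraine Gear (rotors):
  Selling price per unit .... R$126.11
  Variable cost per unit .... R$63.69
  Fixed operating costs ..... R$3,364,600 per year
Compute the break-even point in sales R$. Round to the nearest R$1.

R$6,797,656

CM per unit = R$126.11 − R$63.69 = R$62.42; CM ratio = R$62.42 / R$126.11 = 0.4950.
Break-even revenue = fixed costs × price ÷ CM = R$3,364,600 × R$126.11 ÷ R$62.42 = R$6,797,656.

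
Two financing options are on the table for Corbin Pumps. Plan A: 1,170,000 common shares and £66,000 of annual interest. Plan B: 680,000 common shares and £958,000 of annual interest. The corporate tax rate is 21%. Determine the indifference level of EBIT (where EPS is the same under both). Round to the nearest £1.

£2,195,878

Set EPS_A = EPS_B: (EBIT − £66,000)(1 − 0.21) ÷ 1,170,000 = (EBIT − £958,000)(1 − 0.21) ÷ 680,000.
Cancelling (1 − t) and cross-multiplying: 680,000·(EBIT − 66,000) = 1,170,000·(EBIT − 958,000).
EBIT × (1,170,000 − 680,000) = 958,000 × 1,170,000 − 66,000 × 680,000 = 1,075,980,000,000, so EBIT = 1,075,980,000,000 ÷ 490,000 = 2,195,877.55.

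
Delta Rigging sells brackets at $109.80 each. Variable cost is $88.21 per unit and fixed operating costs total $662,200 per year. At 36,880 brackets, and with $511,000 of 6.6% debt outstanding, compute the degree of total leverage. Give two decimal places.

7.94

At 36,880 units, contribution = 36,880 × $21.59 = $796,239.20.
Operating income = contribution − fixed costs = $796,239.20 − $662,200 = $134,039.20. Interest = $33,726.00, so EBIT − I = $100,313.20.
Degree of total leverage = total CM / (EBIT − interest) = $796,239.20 / $100,313.20 = 7.9375.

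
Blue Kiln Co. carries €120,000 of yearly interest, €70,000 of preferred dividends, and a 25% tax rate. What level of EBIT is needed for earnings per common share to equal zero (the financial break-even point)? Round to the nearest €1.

Preferred dividends are paid after tax, so their pre-tax equivalent is €70,000 ÷ (1 − 0.25) = €93,333.33.
Financial break-even EBIT = interest + D_p ÷ (1 − t) = €120,000 + €93,333.33 = €213,333.33.

€213,333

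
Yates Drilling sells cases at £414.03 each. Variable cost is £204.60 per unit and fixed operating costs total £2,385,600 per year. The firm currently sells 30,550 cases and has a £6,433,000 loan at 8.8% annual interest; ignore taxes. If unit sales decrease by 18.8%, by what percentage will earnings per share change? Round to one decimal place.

Contribution at this volume is 30,550 × £209.43 = £6,398,086.50.
EBIT = £6,398,086.50 − £2,385,600 = £4,012,486.50.
After interest of £566,104.00, pre-tax earnings = £3,446,382.50.
DCL = total CM / (EBIT − I) = £6,398,086.50 / £3,446,382.50 = 1.8565.
EPS therefore changes by 1.8565 × (-18.8%) = -34.9%.

-34.9%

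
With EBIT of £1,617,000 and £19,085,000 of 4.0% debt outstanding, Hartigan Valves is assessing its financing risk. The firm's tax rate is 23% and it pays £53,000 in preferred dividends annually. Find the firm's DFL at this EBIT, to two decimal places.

Interest = £763,400.00.
Pre-tax preferred-dividend burden = £53,000 ÷ (1 − 0.23) = £68,831.17.
DFL = EBIT ÷ [EBIT − I − D_p/(1−t)] = £1,617,000 ÷ [£1,617,000 − £763,400.00 − £68,831.17] = £1,617,000 ÷ £784,768.83 = 2.0605.

2.06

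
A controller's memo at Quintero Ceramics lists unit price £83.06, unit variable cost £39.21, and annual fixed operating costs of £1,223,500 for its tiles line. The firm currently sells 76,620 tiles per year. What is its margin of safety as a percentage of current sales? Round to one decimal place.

Contribution margin per unit = £83.06 − £39.21 = £43.85. Break-even units = £1,223,500 ÷ £43.85 = 27,901.94; break-even revenue = 27,901.94 × £83.06 = £2,317,535.01.
Current sales = 76,620 × £83.06 = £6,364,057.20.
Margin of safety = (£6,364,057.20 − £2,317,535.01) ÷ £6,364,057.20 = 63.6%.

63.6%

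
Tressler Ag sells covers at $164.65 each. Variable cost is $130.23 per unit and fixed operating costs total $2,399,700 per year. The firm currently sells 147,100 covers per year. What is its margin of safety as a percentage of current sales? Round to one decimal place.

52.6%

Unit CM = price − variable cost = $164.65 − $130.23 = $34.42. Break-even units = $2,399,700 ÷ $34.42 = 69,718.19; break-even revenue = 69,718.19 × $164.65 = $11,479,099.51.
Actual sales revenue = 147,100 × $164.65 = $24,220,015.00.
Margin of safety = ($24,220,015.00 − $11,479,099.51) ÷ $24,220,015.00 = 52.6%.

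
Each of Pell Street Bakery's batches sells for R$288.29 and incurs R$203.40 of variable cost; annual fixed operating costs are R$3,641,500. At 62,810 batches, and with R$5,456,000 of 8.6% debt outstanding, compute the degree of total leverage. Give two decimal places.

4.37

At 62,810 units, contribution = 62,810 × R$84.89 = R$5,331,940.90.
EBIT = R$5,331,940.90 − R$3,641,500 = R$1,690,440.90. Interest = R$469,216.00, so EBIT − I = R$1,221,224.90.
Degree of total leverage = total CM / (EBIT − interest) = R$5,331,940.90 / R$1,221,224.90 = 4.3661.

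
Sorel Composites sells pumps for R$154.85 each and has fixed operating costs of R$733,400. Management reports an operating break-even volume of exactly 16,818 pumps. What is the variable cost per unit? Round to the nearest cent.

R$111.24

Contribution per unit must be FC / Q = R$733,400 / 16,818 = R$43.6080.
Variable cost per unit = R$154.85 − R$43.6080 = R$111.24.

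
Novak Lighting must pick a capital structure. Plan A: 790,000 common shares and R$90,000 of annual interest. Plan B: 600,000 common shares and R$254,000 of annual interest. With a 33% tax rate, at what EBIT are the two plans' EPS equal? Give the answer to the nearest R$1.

R$771,895

Set EPS_A = EPS_B: (EBIT − R$90,000)(1 − 0.33) ÷ 790,000 = (EBIT − R$254,000)(1 − 0.33) ÷ 600,000.
Cancelling (1 − t) and cross-multiplying: 600,000·(EBIT − 90,000) = 790,000·(EBIT − 254,000).
EBIT × (790,000 − 600,000) = 254,000 × 790,000 − 90,000 × 600,000 = 146,660,000,000, so EBIT = 146,660,000,000 ÷ 190,000 = 771,894.74.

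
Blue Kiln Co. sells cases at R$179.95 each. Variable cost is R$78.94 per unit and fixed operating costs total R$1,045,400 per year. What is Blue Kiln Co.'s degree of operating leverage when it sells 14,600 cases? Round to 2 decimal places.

At 14,600 units, contribution = 14,600 × R$101.01 = R$1,474,746.00.
Operating income = contribution − fixed costs = R$1,474,746.00 − R$1,045,400 = R$429,346.00.
DOL = contribution ÷ EBIT = R$1,474,746.00 ÷ R$429,346.00 = 3.4349.

3.43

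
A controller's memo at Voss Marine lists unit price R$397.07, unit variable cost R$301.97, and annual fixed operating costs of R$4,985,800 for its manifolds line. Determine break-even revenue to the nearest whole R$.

Contribution margin per unit = R$397.07 − R$301.97 = R$95.10, a CM ratio of R$95.10 ÷ R$397.07 = 0.2395.
Break-even sales = FC ÷ CM ratio = R$4,985,800 × R$397.07 / R$95.10 = R$20,817,157.

R$20,817,157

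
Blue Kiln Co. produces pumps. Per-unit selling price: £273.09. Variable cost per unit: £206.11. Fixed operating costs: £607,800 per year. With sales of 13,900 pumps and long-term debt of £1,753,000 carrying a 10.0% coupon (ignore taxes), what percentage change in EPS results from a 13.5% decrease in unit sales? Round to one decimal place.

At 13,900 units, contribution = 13,900 × £66.98 = £931,022.00.
Operating income = contribution − fixed costs = £931,022.00 − £607,800 = £323,222.00.
Interest = £175,300.00, so EBIT − I = £147,922.00.
Degree of combined leverage = contribution ÷ (EBIT − I) = £931,022.00 ÷ £147,922.00 = 6.2940.
EPS therefore changes by 6.2940 × (-13.5%) = -85.0%.

-85.0%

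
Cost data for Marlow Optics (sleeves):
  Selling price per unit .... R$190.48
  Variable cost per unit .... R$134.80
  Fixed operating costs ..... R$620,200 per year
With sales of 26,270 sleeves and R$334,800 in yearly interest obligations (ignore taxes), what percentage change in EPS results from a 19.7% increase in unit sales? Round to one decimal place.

At 26,270 units, contribution = 26,270 × R$55.68 = R$1,462,713.60.
EBIT = R$1,462,713.60 − R$620,200 = R$842,513.60.
Interest = R$334,800.00, so EBIT − I = R$507,713.60.
Degree of combined leverage = contribution ÷ (EBIT − I) = R$1,462,713.60 ÷ R$507,713.60 = 2.8810.
EPS therefore changes by 2.8810 × (+19.7%) = +56.8%.

+56.8%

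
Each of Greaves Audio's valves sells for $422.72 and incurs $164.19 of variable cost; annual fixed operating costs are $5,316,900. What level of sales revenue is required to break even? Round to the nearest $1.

$8,693,614

CM per unit = $422.72 − $164.19 = $258.53; CM ratio = $258.53 / $422.72 = 0.6116.
Break-even sales = FC ÷ CM ratio = $5,316,900 × $422.72 / $258.53 = $8,693,614.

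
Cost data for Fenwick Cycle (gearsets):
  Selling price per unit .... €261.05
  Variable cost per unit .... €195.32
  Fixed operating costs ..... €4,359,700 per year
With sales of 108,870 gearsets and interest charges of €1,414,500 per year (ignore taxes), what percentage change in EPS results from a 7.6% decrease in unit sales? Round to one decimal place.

-39.4%

At 108,870 units, contribution = 108,870 × €65.73 = €7,156,025.10.
Subtracting fixed costs: EBIT = €7,156,025.10 − €4,359,700 = €2,796,325.10.
After interest of €1,414,500.00, pre-tax earnings = €1,381,825.10.
DCL = total CM / (EBIT − I) = €7,156,025.10 / €1,381,825.10 = 5.1787.
%ΔEPS = DCL × %ΔSales = 5.1787 × -7.6% = -39.4%.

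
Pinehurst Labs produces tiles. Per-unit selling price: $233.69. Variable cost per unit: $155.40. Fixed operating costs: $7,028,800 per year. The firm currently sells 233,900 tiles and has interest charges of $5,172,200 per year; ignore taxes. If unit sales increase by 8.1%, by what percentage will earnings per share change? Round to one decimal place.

+24.3%

At 233,900 units, contribution = 233,900 × $78.29 = $18,312,031.00.
EBIT = $18,312,031.00 − $7,028,800 = $11,283,231.00.
After interest of $5,172,200.00, pre-tax earnings = $6,111,031.00.
DCL = total CM / (EBIT − I) = $18,312,031.00 / $6,111,031.00 = 2.9966.
EPS therefore changes by 2.9966 × (+8.1%) = +24.3%.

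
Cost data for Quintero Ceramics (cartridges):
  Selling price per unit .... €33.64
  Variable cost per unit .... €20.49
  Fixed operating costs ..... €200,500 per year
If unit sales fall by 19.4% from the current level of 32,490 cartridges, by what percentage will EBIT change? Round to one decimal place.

-36.6%

Contribution at this volume is 32,490 × €13.15 = €427,243.50.
Operating income = contribution − fixed costs = €427,243.50 − €200,500 = €226,743.50.
DOL = contribution ÷ EBIT = €427,243.50 ÷ €226,743.50 = 1.8843.
%ΔEBIT = DOL × %ΔSales = 1.8843 × -19.4% = -36.6%.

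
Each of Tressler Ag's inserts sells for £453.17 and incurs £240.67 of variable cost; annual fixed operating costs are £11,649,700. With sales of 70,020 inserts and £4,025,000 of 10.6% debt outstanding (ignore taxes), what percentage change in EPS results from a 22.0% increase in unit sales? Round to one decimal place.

Total contribution margin = 70,020 × £212.50 = £14,879,250.00.
EBIT = £14,879,250.00 − £11,649,700 = £3,229,550.00.
After interest of £426,650.00, pre-tax earnings = £2,802,900.00.
DCL = total CM / (EBIT − I) = £14,879,250.00 / £2,802,900.00 = 5.3085.
%ΔEPS = DCL × %ΔSales = 5.3085 × +22.0% = +116.8%.

+116.8%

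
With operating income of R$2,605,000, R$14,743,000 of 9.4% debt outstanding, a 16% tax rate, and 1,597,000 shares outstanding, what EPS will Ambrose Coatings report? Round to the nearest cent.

R$0.64

Interest = R$1,385,842.00, so EBT = R$2,605,000 − R$1,385,842.00 = R$1,219,158.00.
Net income = R$1,219,158.00 × (1 − 0.16) = R$1,024,092.72.
Per share: R$1,024,092.72 / 1,597,000 shares = R$0.64.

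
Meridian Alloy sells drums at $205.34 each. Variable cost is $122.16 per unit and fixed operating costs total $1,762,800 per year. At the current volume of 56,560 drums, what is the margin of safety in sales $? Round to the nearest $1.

Unit CM = price − variable cost = $205.34 − $122.16 = $83.18. Break-even units = $1,762,800 ÷ $83.18 = 21,192.59; break-even revenue = 21,192.59 × $205.34 = $4,351,687.33.
Current sales = 56,560 × $205.34 = $11,614,030.40.
Margin of safety = $11,614,030.40 − $4,351,687.33 = $7,262,343.

$7,262,343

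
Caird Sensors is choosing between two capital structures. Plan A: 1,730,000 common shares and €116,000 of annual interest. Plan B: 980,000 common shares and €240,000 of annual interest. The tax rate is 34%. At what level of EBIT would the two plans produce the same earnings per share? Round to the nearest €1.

At indifference, (EBIT − 116,000)(1 − t)/1,730,000 = (EBIT − 240,000)(1 − t)/980,000.
The (1 − t) factor cancels: (EBIT − 116,000) × 980,000 = (EBIT − 240,000) × 1,730,000.
EBIT × (1,730,000 − 980,000) = 240,000 × 1,730,000 − 116,000 × 980,000 = 301,520,000,000, so EBIT = 301,520,000,000 ÷ 750,000 = 402,026.67.

€402,027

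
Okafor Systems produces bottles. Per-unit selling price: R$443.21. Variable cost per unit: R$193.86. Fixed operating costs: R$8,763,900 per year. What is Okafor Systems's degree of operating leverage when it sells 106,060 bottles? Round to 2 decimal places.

Contribution at this volume is 106,060 × R$249.35 = R$26,446,061.00.
Subtracting fixed costs: EBIT = R$26,446,061.00 − R$8,763,900 = R$17,682,161.00.
So DOL = total CM / EBIT = R$26,446,061.00 / R$17,682,161.00 = 1.4956.

1.50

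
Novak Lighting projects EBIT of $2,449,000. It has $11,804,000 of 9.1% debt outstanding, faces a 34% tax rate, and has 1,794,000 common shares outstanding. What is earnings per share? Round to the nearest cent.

Interest = $1,074,164.00, so EBT = $2,449,000 − $1,074,164.00 = $1,374,836.00.
Net income = $1,374,836.00 × (1 − 0.34) = $907,391.76.
EPS = $907,391.76 ÷ 1,794,000 = $0.51.

$0.51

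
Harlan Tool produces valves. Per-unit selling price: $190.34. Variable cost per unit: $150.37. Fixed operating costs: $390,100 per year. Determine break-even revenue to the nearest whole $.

CM per unit = $190.34 − $150.37 = $39.97; CM ratio = $39.97 / $190.34 = 0.2100.
Break-even sales = FC ÷ CM ratio = $390,100 × $190.34 / $39.97 = $1,857,684.

$1,857,684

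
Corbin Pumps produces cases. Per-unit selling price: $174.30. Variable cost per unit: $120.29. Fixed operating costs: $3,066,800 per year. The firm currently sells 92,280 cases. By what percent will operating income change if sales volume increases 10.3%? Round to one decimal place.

+26.8%

At 92,280 units, contribution = 92,280 × $54.01 = $4,984,042.80.
EBIT = $4,984,042.80 − $3,066,800 = $1,917,242.80.
DOL = contribution ÷ EBIT = $4,984,042.80 ÷ $1,917,242.80 = 2.5996.
So EBIT moves 2.5996 × (+10.3%) = +26.8%.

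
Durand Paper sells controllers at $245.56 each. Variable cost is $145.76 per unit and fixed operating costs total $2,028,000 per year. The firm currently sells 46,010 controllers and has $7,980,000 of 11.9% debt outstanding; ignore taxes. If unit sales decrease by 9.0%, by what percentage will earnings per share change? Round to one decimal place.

Total contribution margin = 46,010 × $99.80 = $4,591,798.00.
EBIT = $4,591,798.00 − $2,028,000 = $2,563,798.00.
Interest = $949,620.00, so EBIT − I = $1,614,178.00.
Degree of combined leverage = contribution ÷ (EBIT − I) = $4,591,798.00 ÷ $1,614,178.00 = 2.8447.
EPS therefore changes by 2.8447 × (-9.0%) = -25.6%.

-25.6%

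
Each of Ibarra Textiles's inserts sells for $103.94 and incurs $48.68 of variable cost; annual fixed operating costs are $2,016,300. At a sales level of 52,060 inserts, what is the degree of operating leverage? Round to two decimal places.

Total contribution margin = 52,060 × $55.26 = $2,876,835.60.
EBIT = $2,876,835.60 − $2,016,300 = $860,535.60.
So DOL = total CM / EBIT = $2,876,835.60 / $860,535.60 = 3.3431.

3.34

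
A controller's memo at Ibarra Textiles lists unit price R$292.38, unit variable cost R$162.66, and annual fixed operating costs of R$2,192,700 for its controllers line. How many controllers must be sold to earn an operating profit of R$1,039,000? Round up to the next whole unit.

Contribution margin per unit = R$292.38 − R$162.66 = R$129.72.
Units = (FC + target) / CM = (R$2,192,700 + R$1,039,000) / R$129.72 = 24,912.89, so 24,913 controllers.

24,913 controllers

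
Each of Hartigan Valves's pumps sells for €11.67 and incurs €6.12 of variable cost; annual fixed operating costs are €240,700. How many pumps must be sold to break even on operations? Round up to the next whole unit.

Contribution margin per unit = €11.67 − €6.12 = €5.55.
Break-even Q = €240,700 / €5.55 = 43,369.37 → 43,370 pumps.

43,370 pumps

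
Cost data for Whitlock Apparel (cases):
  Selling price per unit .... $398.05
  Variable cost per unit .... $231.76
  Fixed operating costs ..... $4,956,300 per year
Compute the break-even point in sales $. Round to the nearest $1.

CM per unit = $398.05 − $231.76 = $166.29; CM ratio = $166.29 / $398.05 = 0.4178.
Break-even sales = FC ÷ CM ratio = $4,956,300 × $398.05 / $166.29 = $11,863,944.

$11,863,944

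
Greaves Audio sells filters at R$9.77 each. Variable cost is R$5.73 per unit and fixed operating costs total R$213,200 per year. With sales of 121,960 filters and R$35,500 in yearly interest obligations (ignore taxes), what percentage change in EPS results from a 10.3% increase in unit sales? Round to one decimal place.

Contribution at this volume is 121,960 × R$4.04 = R$492,718.40.
Subtracting fixed costs: EBIT = R$492,718.40 − R$213,200 = R$279,518.40.
Interest = R$35,500.00, so EBIT − I = R$244,018.40.
DCL = total CM / (EBIT − I) = R$492,718.40 / R$244,018.40 = 2.0192.
EPS therefore changes by 2.0192 × (+10.3%) = +20.8%.

+20.8%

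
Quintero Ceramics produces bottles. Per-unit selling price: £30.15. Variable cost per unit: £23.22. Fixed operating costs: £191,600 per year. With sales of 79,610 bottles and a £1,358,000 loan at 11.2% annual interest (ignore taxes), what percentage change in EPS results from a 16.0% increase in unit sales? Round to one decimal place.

+42.4%

Contribution at this volume is 79,610 × £6.93 = £551,697.30.
Operating income = contribution − fixed costs = £551,697.30 − £191,600 = £360,097.30.
After interest of £152,096.00, pre-tax earnings = £208,001.30.
DCL = total CM / (EBIT − I) = £551,697.30 / £208,001.30 = 2.6524.
EPS therefore changes by 2.6524 × (+16.0%) = +42.4%.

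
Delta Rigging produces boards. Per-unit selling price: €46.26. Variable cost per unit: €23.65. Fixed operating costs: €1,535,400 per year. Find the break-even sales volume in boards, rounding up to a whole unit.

67,909 boards

Each unit contributes €46.26 − €23.65 = €22.61.
Units to break even: €1,535,400 ÷ €22.61 = 67,908.01, rounded up to 67,909.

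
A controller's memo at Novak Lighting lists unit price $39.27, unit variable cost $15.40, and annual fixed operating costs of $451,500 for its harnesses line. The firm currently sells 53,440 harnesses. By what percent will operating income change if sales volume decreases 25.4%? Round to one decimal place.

Contribution at this volume is 53,440 × $23.87 = $1,275,612.80.
Operating income = contribution − fixed costs = $1,275,612.80 − $451,500 = $824,112.80.
Degree of operating leverage = $1,275,612.80 / $824,112.80 = 1.5479.
%ΔEBIT = DOL × %ΔSales = 1.5479 × -25.4% = -39.3%.

-39.3%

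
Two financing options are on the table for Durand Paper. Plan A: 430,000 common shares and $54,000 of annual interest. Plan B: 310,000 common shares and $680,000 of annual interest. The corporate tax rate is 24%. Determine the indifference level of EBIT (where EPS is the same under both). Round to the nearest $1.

Set EPS_A = EPS_B: (EBIT − $54,000)(1 − 0.24) ÷ 430,000 = (EBIT − $680,000)(1 − 0.24) ÷ 310,000.
The (1 − t) factor cancels: (EBIT − 54,000) × 310,000 = (EBIT − 680,000) × 430,000.
Solving, EBIT = (680,000·430,000 − 54,000·310,000) / (430,000 − 310,000) = 275,660,000,000 / 120,000 = 2,297,166.67.

$2,297,167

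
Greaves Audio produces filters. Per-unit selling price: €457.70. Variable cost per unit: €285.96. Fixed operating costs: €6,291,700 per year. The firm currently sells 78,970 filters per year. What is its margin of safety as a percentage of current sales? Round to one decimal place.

Unit CM = price − variable cost = €457.70 − €285.96 = €171.74. Break-even units = €6,291,700 ÷ €171.74 = 36,635.03; break-even revenue = 36,635.03 × €457.70 = €16,767,853.09.
Actual sales revenue = 78,970 × €457.70 = €36,144,569.00.
Margin of safety = (€36,144,569.00 − €16,767,853.09) ÷ €36,144,569.00 = 53.6%.

53.6%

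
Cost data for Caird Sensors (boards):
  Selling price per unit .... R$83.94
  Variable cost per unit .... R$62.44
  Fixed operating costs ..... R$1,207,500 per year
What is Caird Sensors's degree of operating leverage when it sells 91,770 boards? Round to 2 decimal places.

2.58

Total contribution margin = 91,770 × R$21.50 = R$1,973,055.00.
Subtracting fixed costs: EBIT = R$1,973,055.00 − R$1,207,500 = R$765,555.00.
So DOL = total CM / EBIT = R$1,973,055.00 / R$765,555.00 = 2.5773.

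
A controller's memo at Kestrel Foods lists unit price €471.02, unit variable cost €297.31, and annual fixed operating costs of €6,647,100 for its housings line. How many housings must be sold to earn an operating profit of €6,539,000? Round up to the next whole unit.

Unit CM = price − variable cost = €471.02 − €297.31 = €173.71.
Need Q such that Q × €173.71 − €6,647,100 = €6,539,000, i.e. Q = €13,186,100 / €173.71 = 75,908.70 → 75,909.

75,909 housings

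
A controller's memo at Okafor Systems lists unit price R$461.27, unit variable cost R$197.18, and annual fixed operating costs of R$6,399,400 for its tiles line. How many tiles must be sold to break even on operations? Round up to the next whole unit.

Unit CM = price − variable cost = R$461.27 − R$197.18 = R$264.09.
Break-even Q = R$6,399,400 / R$264.09 = 24,231.89 → 24,232 tiles.

24,232 tiles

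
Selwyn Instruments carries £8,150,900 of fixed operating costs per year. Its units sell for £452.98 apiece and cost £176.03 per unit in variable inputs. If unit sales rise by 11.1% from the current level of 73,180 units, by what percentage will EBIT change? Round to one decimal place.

+18.6%

Total contribution margin = 73,180 × £276.95 = £20,267,201.00.
Subtracting fixed costs: EBIT = £20,267,201.00 − £8,150,900 = £12,116,301.00.
DOL = contribution ÷ EBIT = £20,267,201.00 ÷ £12,116,301.00 = 1.6727.
So EBIT moves 1.6727 × (+11.1%) = +18.6%.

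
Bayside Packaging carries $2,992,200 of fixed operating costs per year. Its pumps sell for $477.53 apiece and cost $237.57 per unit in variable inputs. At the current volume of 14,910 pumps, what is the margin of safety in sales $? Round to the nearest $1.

Contribution margin per unit = $477.53 − $237.57 = $239.96. Break-even units = $2,992,200 ÷ $239.96 = 12,469.58; break-even revenue = 12,469.58 × $477.53 = $5,954,597.71.
Actual sales revenue = 14,910 × $477.53 = $7,119,972.30.
Margin of safety = $7,119,972.30 − $5,954,597.71 = $1,165,375.

$1,165,375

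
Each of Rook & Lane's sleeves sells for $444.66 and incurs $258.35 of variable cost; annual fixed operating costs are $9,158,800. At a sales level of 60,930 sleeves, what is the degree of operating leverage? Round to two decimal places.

5.18

Total contribution margin = 60,930 × $186.31 = $11,351,868.30.
EBIT = $11,351,868.30 − $9,158,800 = $2,193,068.30.
Degree of operating leverage = $11,351,868.30 / $2,193,068.30 = 5.1762.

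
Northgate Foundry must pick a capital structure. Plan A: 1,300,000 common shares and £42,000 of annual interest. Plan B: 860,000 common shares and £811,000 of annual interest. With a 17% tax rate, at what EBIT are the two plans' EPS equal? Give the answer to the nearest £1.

Set EPS_A = EPS_B: (EBIT − £42,000)(1 − 0.17) ÷ 1,300,000 = (EBIT − £811,000)(1 − 0.17) ÷ 860,000.
The (1 − t) factor cancels: (EBIT − 42,000) × 860,000 = (EBIT − 811,000) × 1,300,000.
EBIT × (1,300,000 − 860,000) = 811,000 × 1,300,000 − 42,000 × 860,000 = 1,018,180,000,000, so EBIT = 1,018,180,000,000 ÷ 440,000 = 2,314,045.45.

£2,314,045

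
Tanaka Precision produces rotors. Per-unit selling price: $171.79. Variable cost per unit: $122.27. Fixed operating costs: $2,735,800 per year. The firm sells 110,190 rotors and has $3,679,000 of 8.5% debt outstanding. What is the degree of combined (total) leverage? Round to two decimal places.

2.27

Contribution at this volume is 110,190 × $49.52 = $5,456,608.80.
Subtracting fixed costs: EBIT = $5,456,608.80 − $2,735,800 = $2,720,808.80. Interest = $312,715.00.
DOL = $5,456,608.80 ÷ $2,720,808.80 = 2.0055; DFL = $2,720,808.80 ÷ $2,408,093.80 = 1.1299.
DCL = DOL × DFL = 2.0055 × 1.1299 = 2.2660.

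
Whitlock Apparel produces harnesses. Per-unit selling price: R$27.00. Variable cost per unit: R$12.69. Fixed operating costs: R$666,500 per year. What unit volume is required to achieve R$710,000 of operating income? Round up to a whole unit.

Contribution margin per unit = R$27.00 − R$12.69 = R$14.31.
Required volume = (fixed costs + target profit) ÷ CM = (R$666,500 + R$710,000) ÷ R$14.31 = 96,191.47, so 96,192 harnesses.

96,192 harnesses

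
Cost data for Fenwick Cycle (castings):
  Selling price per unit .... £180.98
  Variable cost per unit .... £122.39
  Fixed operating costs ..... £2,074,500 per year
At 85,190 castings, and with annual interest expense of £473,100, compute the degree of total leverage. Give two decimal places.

Contribution at this volume is 85,190 × £58.59 = £4,991,282.10.
Operating income = contribution − fixed costs = £4,991,282.10 − £2,074,500 = £2,916,782.10. Interest = £473,100.00.
DOL = £4,991,282.10 ÷ £2,916,782.10 = 1.7112; DFL = £2,916,782.10 ÷ £2,443,682.10 = 1.1936.
Combined leverage = 1.7112 × 1.1936 = 2.0425.

2.04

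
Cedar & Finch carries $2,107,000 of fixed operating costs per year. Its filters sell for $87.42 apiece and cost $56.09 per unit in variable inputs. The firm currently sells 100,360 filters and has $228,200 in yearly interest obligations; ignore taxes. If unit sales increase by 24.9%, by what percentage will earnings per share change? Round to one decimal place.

+96.8%

At 100,360 units, contribution = 100,360 × $31.33 = $3,144,278.80.
Operating income = contribution − fixed costs = $3,144,278.80 − $2,107,000 = $1,037,278.80.
Interest = $228,200.00, so EBIT − I = $809,078.80.
DCL = total CM / (EBIT − I) = $3,144,278.80 / $809,078.80 = 3.8862.
%ΔEPS = DCL × %ΔSales = 3.8862 × +24.9% = +96.8%.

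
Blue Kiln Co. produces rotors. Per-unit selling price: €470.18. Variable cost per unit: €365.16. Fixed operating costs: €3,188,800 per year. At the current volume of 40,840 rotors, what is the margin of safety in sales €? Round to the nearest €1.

Unit CM = price − variable cost = €470.18 − €365.16 = €105.02. Break-even units = €3,188,800 ÷ €105.02 = 30,363.74; break-even revenue = 30,363.74 × €470.18 = €14,276,423.39.
Current sales = 40,840 × €470.18 = €19,202,151.20.
Margin of safety = €19,202,151.20 − €14,276,423.39 = €4,925,728.

€4,925,728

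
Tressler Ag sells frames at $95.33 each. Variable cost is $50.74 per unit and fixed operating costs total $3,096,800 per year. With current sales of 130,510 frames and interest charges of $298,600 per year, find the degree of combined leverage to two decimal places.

2.40

Contribution at this volume is 130,510 × $44.59 = $5,819,440.90.
EBIT = $5,819,440.90 − $3,096,800 = $2,722,640.90. Interest = $298,600.00, so EBIT − I = $2,424,040.90.
Degree of total leverage = total CM / (EBIT − interest) = $5,819,440.90 / $2,424,040.90 = 2.4007.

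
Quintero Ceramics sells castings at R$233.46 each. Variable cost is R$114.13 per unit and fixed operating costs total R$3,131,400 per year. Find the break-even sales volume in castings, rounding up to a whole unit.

26,242 castings

Each unit contributes R$233.46 − R$114.13 = R$119.33.
Break-even Q = R$3,131,400 / R$119.33 = 26,241.52 → 26,242 castings.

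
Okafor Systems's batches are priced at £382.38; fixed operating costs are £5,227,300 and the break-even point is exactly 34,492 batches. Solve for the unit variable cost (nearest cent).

At break-even, FC = Q × (P − VC), so P − VC = £5,227,300 ÷ 34,492 = £151.5511.
Hence VC = price − CM = £382.38 − £151.5511 = £230.83.

£230.83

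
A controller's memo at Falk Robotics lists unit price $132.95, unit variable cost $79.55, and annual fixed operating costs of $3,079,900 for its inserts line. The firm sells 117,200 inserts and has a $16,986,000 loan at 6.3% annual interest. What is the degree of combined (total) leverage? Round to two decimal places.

2.97

At 117,200 units, contribution = 117,200 × $53.40 = $6,258,480.00.
Operating income = contribution − fixed costs = $6,258,480.00 − $3,079,900 = $3,178,580.00. Interest = $1,070,118.00, so EBIT − I = $2,108,462.00.
DCL = contribution ÷ (EBIT − I) = $6,258,480.00 ÷ $2,108,462.00 = 2.9683.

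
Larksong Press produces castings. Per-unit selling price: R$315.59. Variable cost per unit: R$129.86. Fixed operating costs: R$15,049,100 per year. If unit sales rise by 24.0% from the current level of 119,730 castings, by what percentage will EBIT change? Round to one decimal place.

Contribution at this volume is 119,730 × R$185.73 = R$22,237,452.90.
Operating income = contribution − fixed costs = R$22,237,452.90 − R$15,049,100 = R$7,188,352.90.
Degree of operating leverage = R$22,237,452.90 / R$7,188,352.90 = 3.0935.
So EBIT moves 3.0935 × (+24.0%) = +74.2%.

+74.2%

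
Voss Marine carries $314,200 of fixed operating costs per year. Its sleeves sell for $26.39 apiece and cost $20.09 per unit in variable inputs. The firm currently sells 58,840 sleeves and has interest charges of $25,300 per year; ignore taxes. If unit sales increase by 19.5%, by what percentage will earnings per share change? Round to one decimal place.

+231.7%

Contribution at this volume is 58,840 × $6.30 = $370,692.00.
Subtracting fixed costs: EBIT = $370,692.00 − $314,200 = $56,492.00.
Interest = $25,300.00, so EBIT − I = $31,192.00.
Degree of combined leverage = contribution ÷ (EBIT − I) = $370,692.00 ÷ $31,192.00 = 11.8842.
EPS therefore changes by 11.8842 × (+19.5%) = +231.7%.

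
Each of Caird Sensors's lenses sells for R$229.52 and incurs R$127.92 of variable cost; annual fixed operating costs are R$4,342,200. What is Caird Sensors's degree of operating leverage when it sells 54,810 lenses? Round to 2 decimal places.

4.54

Contribution at this volume is 54,810 × R$101.60 = R$5,568,696.00.
Operating income = contribution − fixed costs = R$5,568,696.00 − R$4,342,200 = R$1,226,496.00.
Degree of operating leverage = R$5,568,696.00 / R$1,226,496.00 = 4.5403.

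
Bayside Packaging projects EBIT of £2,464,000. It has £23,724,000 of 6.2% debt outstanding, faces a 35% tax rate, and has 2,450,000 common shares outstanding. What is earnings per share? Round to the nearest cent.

Pre-tax income = £2,464,000 − £1,470,888.00 = £993,112.00.
After tax at 35%: net income = £993,112.00 × 0.65 = £645,522.80.
Per share: £645,522.80 / 2,450,000 shares = £0.26.

£0.26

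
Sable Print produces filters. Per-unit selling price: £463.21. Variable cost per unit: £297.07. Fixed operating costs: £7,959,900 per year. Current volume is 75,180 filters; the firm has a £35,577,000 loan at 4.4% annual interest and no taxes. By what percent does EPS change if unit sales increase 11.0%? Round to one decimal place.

Contribution at this volume is 75,180 × £166.14 = £12,490,405.20.
Operating income = contribution − fixed costs = £12,490,405.20 − £7,959,900 = £4,530,505.20.
Interest = £1,565,388.00, so EBIT − I = £2,965,117.20.
DCL = total CM / (EBIT − I) = £12,490,405.20 / £2,965,117.20 = 4.2124.
EPS therefore changes by 4.2124 × (+11.0%) = +46.3%.

+46.3%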